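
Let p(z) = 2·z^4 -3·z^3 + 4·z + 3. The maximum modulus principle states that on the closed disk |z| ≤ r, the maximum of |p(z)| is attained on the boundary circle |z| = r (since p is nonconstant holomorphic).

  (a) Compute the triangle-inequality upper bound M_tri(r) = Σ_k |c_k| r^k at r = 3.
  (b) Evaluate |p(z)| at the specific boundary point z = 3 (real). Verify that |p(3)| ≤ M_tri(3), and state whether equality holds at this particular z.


Coefficients: c_0 = 3, c_1 = 4, c_2 = 0, c_3 = -3, c_4 = 2. Radius r = 3.
Part (a). Triangle bound: M_tri(r) = Σ_k |c_k| r^k
  = |3|·3^0 + |4|·3^1 + |0|·3^2 + |-3|·3^3 + |2|·3^4
  = 3 + 12 + 0 + 81 + 162 = 258.
This bounds M(r) := max_{|z|=r} |p(z)| from above; equality holds iff all terms c_k z^k can be made to align in phase at a single z on |z|=r.
Part (b). At z = 3 (real, on the circle |z| = r):
  p(3) = (3)·3^0 + (4)·3^1 + (0)·3^2 + (-3)·3^3 + (2)·3^4 = 96.
  |p(3)| = 96.
Check: |p(3)| = 96 ≤ 258 = M_tri(3). ✓ Equality does not hold at z = 3 (the coefficients have mixed signs, so the terms do not all align in phase there).

M_tri(3) = 258; |p(3)| = 96; equality at z=3: no.


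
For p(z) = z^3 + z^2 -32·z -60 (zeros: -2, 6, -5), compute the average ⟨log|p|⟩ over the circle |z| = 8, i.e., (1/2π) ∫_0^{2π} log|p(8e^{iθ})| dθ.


Zeros: -5, -2, 6; r = 8.
Inside |z| < r: -5, -2, 6. Outside (|z| ≥ r): ∅.
p(0) = -60, so log|p(0)| = log(60) = 4.0943.
Apply Jensen: I(r) = log|p(0)| + Σ_k log(r/|z_k|), summed over zeros inside |z| < r.
  log(r/|z_k|) for z_k = -2: log(8/2) = 1.3863
  log(r/|z_k|) for z_k = 6: log(8/6) = 0.2877
  log(r/|z_k|) for z_k = -5: log(8/5) = 0.4700
Sum over inside zeros: 2.1440.
I(r) = log|p(0)| + (inside sum) = 4.0943 + 2.1440 = 6.2383.
Closed form (all zeros inside, monic): I(r) = n·log(r) = 3·log(8) = 6.2383. ✓

I(r) ≈ 6.2383.


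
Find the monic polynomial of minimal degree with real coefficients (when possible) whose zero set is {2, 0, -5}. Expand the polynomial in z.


The polynomial is p(z) = ∏_{α ∈ S} (z − α), where S = {2, 0, -5}.
Expanding the product yields: p(z) = z^3 + 3·z^2 -10·z.
The resulting polynomial has degree 3 and real coefficients as required.

p(z) = z^3 + 3·z^2 -10·z.


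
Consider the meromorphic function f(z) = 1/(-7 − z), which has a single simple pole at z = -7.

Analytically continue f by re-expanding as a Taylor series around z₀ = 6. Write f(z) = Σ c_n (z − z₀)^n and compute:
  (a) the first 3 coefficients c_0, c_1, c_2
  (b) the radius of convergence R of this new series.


Let w = z − z₀, so z = z₀ + w.
Then -7 − z = -7 − (z₀ + w) = (-7 − z₀) − w = -13 − w.
f(z) = 1/(-13 − w) = (1/(-13)) · 1/(1 − w/(-13)) = Σ_{n≥0} w^n / (-13)^(n+1).
So c_n = 1/(-13)^(n+1):
  c_0 = 1/(-13)^1 = -1/13.
  c_1 = 1/(-13)^2 = 1/169.
  c_2 = 1/(-13)^3 = -1/2197.
The series is valid for |w/d| < 1, i.e. |z − z₀| < |d|.
Radius of convergence: R = |-7 − z₀| = |-13| = 13 (distance from z₀ to the singularity z = -7).

c_0 = -1/13, c_1 = 1/169, c_2 = -1/2197; R = 13.


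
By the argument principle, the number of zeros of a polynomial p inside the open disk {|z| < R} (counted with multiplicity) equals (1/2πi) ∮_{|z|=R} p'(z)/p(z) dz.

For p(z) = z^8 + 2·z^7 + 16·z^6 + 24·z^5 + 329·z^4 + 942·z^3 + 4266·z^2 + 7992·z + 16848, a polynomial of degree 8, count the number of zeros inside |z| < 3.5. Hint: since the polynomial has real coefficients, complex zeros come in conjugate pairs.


The zeros of p are: (3 + 3i), (3 - 3i), (0 + 3i), (0 - 3i), (-2 + 2i), (-2 - 2i), (-2 + 3i), (-2 - 3i).
Their magnitudes are: 4.243, 4.243, 3, 3, 2.828, 2.828, 3.606, 3.606.
Zeros with |z| < R = 3.5: (0 + 3i), (0 - 3i), (-2 + 2i), (-2 - 2i).
Count = 4.
By the argument principle, (1/2πi) ∮_{|z|=R} p'(z)/p(z) dz equals exactly this count.

Number of zeros inside |z| < 3.5: 4.


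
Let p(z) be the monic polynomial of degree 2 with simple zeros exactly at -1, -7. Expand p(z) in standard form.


The polynomial is p(z) = ∏_{α ∈ S} (z − α), where S = {-1, -7}.
Expanding the product yields: p(z) = z^2 + 8·z + 7.
The resulting polynomial has degree 2 and real coefficients as required.

p(z) = z^2 + 8·z + 7.


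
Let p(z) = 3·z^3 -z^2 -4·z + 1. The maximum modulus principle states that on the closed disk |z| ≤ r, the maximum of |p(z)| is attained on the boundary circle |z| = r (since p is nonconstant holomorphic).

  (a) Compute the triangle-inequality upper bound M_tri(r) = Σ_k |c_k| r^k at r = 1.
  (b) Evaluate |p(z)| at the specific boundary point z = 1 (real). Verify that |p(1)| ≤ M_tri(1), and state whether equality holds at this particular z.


Coefficients: c_0 = 1, c_1 = -4, c_2 = -1, c_3 = 3. Radius r = 1.
Part (a). Triangle bound: M_tri(r) = Σ_k |c_k| r^k
  = |1|·1^0 + |-4|·1^1 + |-1|·1^2 + |3|·1^3
  = 1 + 4 + 1 + 3 = 9.
This bounds M(r) := max_{|z|=r} |p(z)| from above; equality holds iff all terms c_k z^k can be made to align in phase at a single z on |z|=r.
Part (b). At z = 1 (real, on the circle |z| = r):
  p(1) = (1)·1^0 + (-4)·1^1 + (-1)·1^2 + (3)·1^3 = -1.
  |p(1)| = 1.
Check: |p(1)| = 1 ≤ 9 = M_tri(1). ✓ Equality does not hold at z = 1 (the coefficients have mixed signs, so the terms do not all align in phase there).

M_tri(1) = 9; |p(1)| = 1; equality at z=1: no.


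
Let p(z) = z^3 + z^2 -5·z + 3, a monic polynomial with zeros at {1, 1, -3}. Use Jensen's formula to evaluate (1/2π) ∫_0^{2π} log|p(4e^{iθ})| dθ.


Zeros: -3, 1, 1; r = 4.
Inside |z| < r: -3, 1, 1. Outside (|z| ≥ r): ∅.
p(0) = 3, so log|p(0)| = log(3) = 1.0986.
Apply Jensen: I(r) = log|p(0)| + Σ_k log(r/|z_k|), summed over zeros inside |z| < r.
  log(r/|z_k|) for z_k = 1: log(4/1) = 1.3863
  log(r/|z_k|) for z_k = 1: log(4/1) = 1.3863
  log(r/|z_k|) for z_k = -3: log(4/3) = 0.2877
Sum over inside zeros: 3.0603.
I(r) = log|p(0)| + (inside sum) = 1.0986 + 3.0603 = 4.1589.
Closed form (all zeros inside, monic): I(r) = n·log(r) = 3·log(4) = 4.1589. ✓

I(r) ≈ 4.1589.


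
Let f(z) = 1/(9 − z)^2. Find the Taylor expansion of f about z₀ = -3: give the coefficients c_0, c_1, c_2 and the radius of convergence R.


Let w = z − z₀, so z = z₀ + w.
Then 9 − z = 9 − (z₀ + w) = (9 − z₀) − w = 12 − w.
f(z) = 1/(12 − w)^2 = (1/(12)^2) · (1 − w/(12))^{−2}.
By the binomial series (1−u)^{−2} = Σ_{n≥0} C(n+1, 1) u^n for |u|<1, with u = w/(12):
  c_n = C(n+1, 1) / (12)^(n+2).
  c_0 = 1/(12)^2 = 1/144.
  c_1 = 2/(12)^3 = 1/864.
  c_2 = 3/(12)^4 = 1/6912.
The series is valid for |w/d| < 1, i.e. |z − z₀| < |d|.
Radius of convergence: R = |9 − z₀| = |12| = 12 (distance from z₀ to the singularity z = 9).

c_0 = 1/144, c_1 = 1/864, c_2 = 1/6912; R = 12.


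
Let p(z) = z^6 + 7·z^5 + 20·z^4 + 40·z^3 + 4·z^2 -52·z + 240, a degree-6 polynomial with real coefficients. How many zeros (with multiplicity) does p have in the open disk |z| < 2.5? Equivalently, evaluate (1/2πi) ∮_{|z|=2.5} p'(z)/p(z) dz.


The zeros of p are: -3, (1 + 1i), (1 - 1i), -4, (-1 + 3i), (-1 - 3i).
Their magnitudes are: 3, 1.414, 1.414, 4, 3.162, 3.162.
Zeros with |z| < R = 2.5: (1 + 1i), (1 - 1i).
Count = 2.
By the argument principle, (1/2πi) ∮_{|z|=R} p'(z)/p(z) dz equals exactly this count.

Number of zeros inside |z| < 2.5: 2.


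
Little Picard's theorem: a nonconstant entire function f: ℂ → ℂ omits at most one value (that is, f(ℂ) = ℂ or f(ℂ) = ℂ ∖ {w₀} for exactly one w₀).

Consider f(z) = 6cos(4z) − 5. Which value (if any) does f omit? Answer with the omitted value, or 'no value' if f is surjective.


Little Picard bounds the complement of f(ℂ) to at most one point.
cos is entire and surjective onto ℂ: for every w ∈ ℂ, cos(ζ) = w has a solution ζ ∈ ℂ (e.g., via the complex inverse arccos). With ζ = 4z this gives z = ζ/(4). Then 6·cos(4z) takes every value in 6·ℂ = ℂ, and adding -5 is a bijection of ℂ. So f is surjective and omits no value. (Note: only on the real line is cos bounded by [−1, 1].)

Omitted value: no value.


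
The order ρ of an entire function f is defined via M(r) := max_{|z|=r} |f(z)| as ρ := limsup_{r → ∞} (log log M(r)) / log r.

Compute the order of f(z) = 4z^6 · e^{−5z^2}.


M(r) = max_{|z|=r} |4|·|z|^6·|e^{−5z^2}| = 4·r^6 · e^{5r^2} (the factors attain their maxima compatibly on |z|=r). Then log M(r) = log 4 + 6·log r + 5r^2, dominated by the last term, so log log M(r) ~ 2·log r. The polynomial factor 4z^6 contributes only a log r term and does not affect the order. ρ = 2.
Therefore ρ = 2.

Order ρ = 2.


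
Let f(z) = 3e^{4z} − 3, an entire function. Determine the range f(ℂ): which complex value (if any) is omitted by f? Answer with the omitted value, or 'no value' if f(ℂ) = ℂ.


Little Picard bounds the complement of f(ℂ) to at most one point.
e^{4z} is never zero on ℂ, so 3·e^{4z} takes every value in ℂ ∖ {0}. Adding -3 shifts the range to ℂ ∖ {-3}. Thus f omits exactly the value -3.

Omitted value: -3.


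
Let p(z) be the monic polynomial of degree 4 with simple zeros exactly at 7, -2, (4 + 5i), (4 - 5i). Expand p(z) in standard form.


The polynomial is p(z) = ∏_{α ∈ S} (z − α), where S = {7, -2, (4 + 5i), (4 - 5i)}.
Expanding the product yields: p(z) = z^4 -13·z^3 + 67·z^2 -93·z -574.
Note conjugate pairs combine to real quadratics: (z − (4+5i))(z − (4−5i)) = z² − 8z + 41.
The resulting polynomial has degree 4 and real coefficients as required.

p(z) = z^4 -13·z^3 + 67·z^2 -93·z -574.


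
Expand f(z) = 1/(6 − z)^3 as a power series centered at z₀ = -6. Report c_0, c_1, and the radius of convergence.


Let w = z − z₀, so z = z₀ + w.
Then 6 − z = 6 − (z₀ + w) = (6 − z₀) − w = 12 − w.
f(z) = 1/(12 − w)^3 = (1/(12)^3) · (1 − w/(12))^{−3}.
By the binomial series (1−u)^{−3} = Σ_{n≥0} C(n+2, 2) u^n for |u|<1, with u = w/(12):
  c_n = C(n+2, 2) / (12)^(n+3).
  c_0 = 1/(12)^3 = 1/1728.
  c_1 = 3/(12)^4 = 1/6912.
The series is valid for |w/d| < 1, i.e. |z − z₀| < |d|.
Radius of convergence: R = |6 − z₀| = |12| = 12 (distance from z₀ to the singularity z = 6).

c_0 = 1/1728, c_1 = 1/6912; R = 12.


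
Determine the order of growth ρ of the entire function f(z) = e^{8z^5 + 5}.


|e^{8z^5 + 5}| = e^{Re(8·z^5) + 5} ≤ e^{8|z|^5 + 5} = e^{8r^5 + 5} on |z| = r, so ρ ≤ 5. Choosing z on |z|=r so that 8·z^5 is real positive (always possible by picking arg z appropriately) gives |f(z)| = e^{8r^5 + 5}, matching the bound. The additive constant 5 does not affect log log M(r) ~ 5·log r. Hence ρ = 5.
Therefore ρ = 5.

Order ρ = 5.


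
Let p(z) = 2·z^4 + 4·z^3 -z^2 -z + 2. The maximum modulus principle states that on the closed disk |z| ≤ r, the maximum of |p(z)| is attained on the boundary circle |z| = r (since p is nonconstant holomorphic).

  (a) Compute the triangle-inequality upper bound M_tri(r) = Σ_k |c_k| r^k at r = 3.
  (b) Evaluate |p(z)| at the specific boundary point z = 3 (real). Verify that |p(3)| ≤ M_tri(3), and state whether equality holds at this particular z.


Coefficients: c_0 = 2, c_1 = -1, c_2 = -1, c_3 = 4, c_4 = 2. Radius r = 3.
Part (a). Triangle bound: M_tri(r) = Σ_k |c_k| r^k
  = |2|·3^0 + |-1|·3^1 + |-1|·3^2 + |4|·3^3 + |2|·3^4
  = 2 + 3 + 9 + 108 + 162 = 284.
This bounds M(r) := max_{|z|=r} |p(z)| from above; equality holds iff all terms c_k z^k can be made to align in phase at a single z on |z|=r.
Part (b). At z = 3 (real, on the circle |z| = r):
  p(3) = (2)·3^0 + (-1)·3^1 + (-1)·3^2 + (4)·3^3 + (2)·3^4 = 260.
  |p(3)| = 260.
Check: |p(3)| = 260 ≤ 284 = M_tri(3). ✓ Equality does not hold at z = 3 (the coefficients have mixed signs, so the terms do not all align in phase there).

M_tri(3) = 284; |p(3)| = 260; equality at z=3: no.


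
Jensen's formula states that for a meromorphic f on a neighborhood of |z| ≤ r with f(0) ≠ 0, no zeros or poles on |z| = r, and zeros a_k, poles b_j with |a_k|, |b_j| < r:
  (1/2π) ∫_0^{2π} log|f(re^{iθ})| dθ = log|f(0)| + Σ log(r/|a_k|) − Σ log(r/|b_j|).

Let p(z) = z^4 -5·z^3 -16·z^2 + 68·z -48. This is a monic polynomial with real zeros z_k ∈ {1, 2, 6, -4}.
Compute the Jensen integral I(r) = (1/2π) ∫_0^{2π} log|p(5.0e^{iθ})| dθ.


Zeros: -4, 1, 2, 6; r = 5.0.
Inside |z| < r: -4, 1, 2. Outside (|z| ≥ r): 6.
p(0) = -48, so log|p(0)| = log(48) = 3.8712.
Apply Jensen: I(r) = log|p(0)| + Σ_k log(r/|z_k|), summed over zeros inside |z| < r.
  log(r/|z_k|) for z_k = 1: log(5.0/1) = 1.6094
  log(r/|z_k|) for z_k = 2: log(5.0/2) = 0.9163
  log(r/|z_k|) for z_k = -4: log(5.0/4) = 0.2231
  Outside zeros (6) contribute nothing to the Jensen sum.
Sum over inside zeros: 2.7489.
I(r) = log|p(0)| + (inside sum) = 3.8712 + 2.7489 = 6.6201.
Note: since some zeros are outside |z| ≤ r, the simplified n·log(r) form does NOT apply — only the inside zeros contribute.

I(r) ≈ 6.6201.


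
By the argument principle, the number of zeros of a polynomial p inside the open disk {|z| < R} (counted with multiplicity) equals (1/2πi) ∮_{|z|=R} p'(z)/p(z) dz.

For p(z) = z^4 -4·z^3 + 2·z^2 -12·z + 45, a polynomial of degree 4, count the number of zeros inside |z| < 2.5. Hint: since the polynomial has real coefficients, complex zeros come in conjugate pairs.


The zeros of p are: (-1 + 2i), (-1 - 2i), 3, 3.
Their magnitudes are: 2.236, 2.236, 3, 3.
Zeros with |z| < R = 2.5: (-1 + 2i), (-1 - 2i).
Count = 2.
By the argument principle, (1/2πi) ∮_{|z|=R} p'(z)/p(z) dz equals exactly this count.

Number of zeros inside |z| < 2.5: 2.


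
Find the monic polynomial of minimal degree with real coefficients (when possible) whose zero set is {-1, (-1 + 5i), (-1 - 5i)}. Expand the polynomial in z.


The polynomial is p(z) = ∏_{α ∈ S} (z − α), where S = {-1, (-1 + 5i), (-1 - 5i)}.
Expanding the product yields: p(z) = z^3 + 3·z^2 + 28·z + 26.
Note conjugate pairs combine to real quadratics: (z − (-1+5i))(z − (-1−5i)) = z² + 2z + 26.
The resulting polynomial has degree 3 and real coefficients as required.

p(z) = z^3 + 3·z^2 + 28·z + 26.


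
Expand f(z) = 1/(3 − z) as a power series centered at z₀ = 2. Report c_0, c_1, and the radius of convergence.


Let w = z − z₀, so z = z₀ + w.
Then 3 − z = 3 − (z₀ + w) = (3 − z₀) − w = 1 − w.
f(z) = 1/(1 − w) = (1/(1)) · 1/(1 − w/(1)) = Σ_{n≥0} w^n / (1)^(n+1).
So c_n = 1/(1)^(n+1):
  c_0 = 1/(1)^1 = 1.
  c_1 = 1/(1)^2 = 1.
The series is valid for |w/d| < 1, i.e. |z − z₀| < |d|.
Radius of convergence: R = |3 − z₀| = |1| = 1 (distance from z₀ to the singularity z = 3).

c_0 = 1, c_1 = 1; R = 1.


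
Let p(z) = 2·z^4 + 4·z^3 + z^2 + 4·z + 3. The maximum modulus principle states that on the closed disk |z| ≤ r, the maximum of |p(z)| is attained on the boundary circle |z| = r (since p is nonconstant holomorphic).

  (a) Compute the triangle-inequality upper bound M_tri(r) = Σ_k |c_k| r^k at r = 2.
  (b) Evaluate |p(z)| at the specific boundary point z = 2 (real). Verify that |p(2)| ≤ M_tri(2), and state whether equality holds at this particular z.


Coefficients: c_0 = 3, c_1 = 4, c_2 = 1, c_3 = 4, c_4 = 2. Radius r = 2.
Part (a). Triangle bound: M_tri(r) = Σ_k |c_k| r^k
  = |3|·2^0 + |4|·2^1 + |1|·2^2 + |4|·2^3 + |2|·2^4
  = 3 + 8 + 4 + 32 + 32 = 79.
This bounds M(r) := max_{|z|=r} |p(z)| from above; equality holds iff all terms c_k z^k can be made to align in phase at a single z on |z|=r.
Part (b). At z = 2 (real, on the circle |z| = r):
  p(2) = (3)·2^0 + (4)·2^1 + (1)·2^2 + (4)·2^3 + (2)·2^4 = 79.
  |p(2)| = 79.
Since all nonzero coefficients share the same sign, |p(2)| = 79 = M_tri(2); the triangle bound is attained at z = 2, so in fact M(r) = 79.

M_tri(2) = 79; |p(2)| = 79; equality at z=2: yes.


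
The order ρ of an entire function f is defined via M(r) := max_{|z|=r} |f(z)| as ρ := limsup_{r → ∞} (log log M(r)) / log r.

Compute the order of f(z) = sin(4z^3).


Write sin(w) = (e^{iw} ± e^{−iw})/(2 or 2i), so |sin(w)| ≤ e^{|w|}. With w = 4z^3, |w| ≤ 4r^3 + 0 on |z|=r, giving M(r) ≤ e^{4r^3 + 0} and ρ ≤ 3. For the lower bound, choose z on |z|=r with 4z^3 purely imaginary of modulus 4r^3; then |sin(4z^3)| grows like e^{4r^3}/2, so ρ ≥ 3. Hence ρ = 3.
Therefore ρ = 3.

Order ρ = 3.


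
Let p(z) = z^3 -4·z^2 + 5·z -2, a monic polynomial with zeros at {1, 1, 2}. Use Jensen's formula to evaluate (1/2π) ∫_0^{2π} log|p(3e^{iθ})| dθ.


Zeros: 1, 1, 2; r = 3.
Inside |z| < r: 1, 1, 2. Outside (|z| ≥ r): ∅.
p(0) = -2, so log|p(0)| = log(2) = 0.6931.
Apply Jensen: I(r) = log|p(0)| + Σ_k log(r/|z_k|), summed over zeros inside |z| < r.
  log(r/|z_k|) for z_k = 1: log(3/1) = 1.0986
  log(r/|z_k|) for z_k = 1: log(3/1) = 1.0986
  log(r/|z_k|) for z_k = 2: log(3/2) = 0.4055
Sum over inside zeros: 2.6027.
I(r) = log|p(0)| + (inside sum) = 0.6931 + 2.6027 = 3.2958.
Closed form (all zeros inside, monic): I(r) = n·log(r) = 3·log(3) = 3.2958. ✓

I(r) ≈ 3.2958.


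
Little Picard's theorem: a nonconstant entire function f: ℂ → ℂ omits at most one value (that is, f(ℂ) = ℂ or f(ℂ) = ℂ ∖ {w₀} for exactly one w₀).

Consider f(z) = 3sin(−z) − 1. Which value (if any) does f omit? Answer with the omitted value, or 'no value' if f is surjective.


Little Picard bounds the complement of f(ℂ) to at most one point.
sin is entire and surjective onto ℂ: for every w ∈ ℂ, sin(ζ) = w has a solution ζ ∈ ℂ (e.g., via the complex inverse arcsin). With ζ = −z this gives z = ζ/(-1). Then 3·sin(−z) takes every value in 3·ℂ = ℂ, and adding -1 is a bijection of ℂ. So f is surjective and omits no value. (Note: only on the real line is sin bounded by [−1, 1].)

Omitted value: no value.


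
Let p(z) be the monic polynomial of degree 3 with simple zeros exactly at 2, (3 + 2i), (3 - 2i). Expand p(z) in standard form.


The polynomial is p(z) = ∏_{α ∈ S} (z − α), where S = {2, (3 + 2i), (3 - 2i)}.
Expanding the product yields: p(z) = z^3 -8·z^2 + 25·z -26.
Note conjugate pairs combine to real quadratics: (z − (3+2i))(z − (3−2i)) = z² − 6z + 13.
The resulting polynomial has degree 3 and real coefficients as required.

p(z) = z^3 -8·z^2 + 25·z -26.


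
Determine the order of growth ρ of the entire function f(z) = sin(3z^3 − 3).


Write sin(w) = (e^{iw} ± e^{−iw})/(2 or 2i), so |sin(w)| ≤ e^{|w|}. With w = 3z^3 − 3, |w| ≤ 3r^3 + 3 on |z|=r, giving M(r) ≤ e^{3r^3 + 3} and ρ ≤ 3. For the lower bound, choose z on |z|=r with 3z^3 purely imaginary of modulus 3r^3; then |sin(3z^3 − 3)| grows like e^{3r^3}/2, so ρ ≥ 3. Hence ρ = 3.
Therefore ρ = 3.

Order ρ = 3.


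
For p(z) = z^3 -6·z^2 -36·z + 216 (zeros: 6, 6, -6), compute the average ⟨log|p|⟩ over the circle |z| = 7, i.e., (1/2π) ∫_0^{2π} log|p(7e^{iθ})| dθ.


Zeros: -6, 6, 6; r = 7.
Inside |z| < r: -6, 6, 6. Outside (|z| ≥ r): ∅.
p(0) = 216, so log|p(0)| = log(216) = 5.3753.
Apply Jensen: I(r) = log|p(0)| + Σ_k log(r/|z_k|), summed over zeros inside |z| < r.
  log(r/|z_k|) for z_k = 6: log(7/6) = 0.1542
  log(r/|z_k|) for z_k = 6: log(7/6) = 0.1542
  log(r/|z_k|) for z_k = -6: log(7/6) = 0.1542
Sum over inside zeros: 0.4625.
I(r) = log|p(0)| + (inside sum) = 5.3753 + 0.4625 = 5.8377.
Closed form (all zeros inside, monic): I(r) = n·log(r) = 3·log(7) = 5.8377. ✓

I(r) ≈ 5.8377.


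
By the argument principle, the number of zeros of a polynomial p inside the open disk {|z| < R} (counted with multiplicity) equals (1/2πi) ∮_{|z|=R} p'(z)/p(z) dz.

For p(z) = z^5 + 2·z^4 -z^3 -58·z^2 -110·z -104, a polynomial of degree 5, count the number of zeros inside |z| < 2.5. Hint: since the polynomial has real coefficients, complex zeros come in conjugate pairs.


The zeros of p are: (-1 + 1i), (-1 - 1i), (-2 + 3i), (-2 - 3i), 4.
Their magnitudes are: 1.414, 1.414, 3.606, 3.606, 4.
Zeros with |z| < R = 2.5: (-1 + 1i), (-1 - 1i).
Count = 2.
By the argument principle, (1/2πi) ∮_{|z|=R} p'(z)/p(z) dz equals exactly this count.

Number of zeros inside |z| < 2.5: 2.


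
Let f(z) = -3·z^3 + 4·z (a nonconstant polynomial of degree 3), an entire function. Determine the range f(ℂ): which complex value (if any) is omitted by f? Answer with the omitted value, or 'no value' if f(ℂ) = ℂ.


Little Picard bounds the complement of f(ℂ) to at most one point.
For every w ∈ ℂ, the equation p(z) − w = 0 is a nonconstant polynomial in z and hence has at least one root by the fundamental theorem of algebra. So p is surjective onto ℂ, omitting no value.

Omitted value: no value.


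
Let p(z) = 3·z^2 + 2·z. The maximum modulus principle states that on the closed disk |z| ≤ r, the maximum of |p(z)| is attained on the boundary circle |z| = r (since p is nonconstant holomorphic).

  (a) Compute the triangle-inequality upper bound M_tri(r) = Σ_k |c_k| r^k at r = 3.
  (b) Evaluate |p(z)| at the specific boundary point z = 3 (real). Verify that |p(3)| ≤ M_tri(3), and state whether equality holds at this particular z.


Coefficients: c_0 = 0, c_1 = 2, c_2 = 3. Radius r = 3.
Part (a). Triangle bound: M_tri(r) = Σ_k |c_k| r^k
  = |0|·3^0 + |2|·3^1 + |3|·3^2
  = 0 + 6 + 27 = 33.
This bounds M(r) := max_{|z|=r} |p(z)| from above; equality holds iff all terms c_k z^k can be made to align in phase at a single z on |z|=r.
Part (b). At z = 3 (real, on the circle |z| = r):
  p(3) = (0)·3^0 + (2)·3^1 + (3)·3^2 = 33.
  |p(3)| = 33.
Since all nonzero coefficients share the same sign, |p(3)| = 33 = M_tri(3); the triangle bound is attained at z = 3, so in fact M(r) = 33.

M_tri(3) = 33; |p(3)| = 33; equality at z=3: yes.


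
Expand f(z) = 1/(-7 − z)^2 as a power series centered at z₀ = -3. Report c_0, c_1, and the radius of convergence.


Let w = z − z₀, so z = z₀ + w.
Then -7 − z = -7 − (z₀ + w) = (-7 − z₀) − w = -4 − w.
f(z) = 1/(-4 − w)^2 = (1/(-4)^2) · (1 − w/(-4))^{−2}.
By the binomial series (1−u)^{−2} = Σ_{n≥0} C(n+1, 1) u^n for |u|<1, with u = w/(-4):
  c_n = C(n+1, 1) / (-4)^(n+2).
  c_0 = 1/(-4)^2 = 1/16.
  c_1 = 2/(-4)^3 = -1/32.
The series is valid for |w/d| < 1, i.e. |z − z₀| < |d|.
Radius of convergence: R = |-7 − z₀| = |-4| = 4 (distance from z₀ to the singularity z = -7).

c_0 = 1/16, c_1 = -1/32; R = 4.


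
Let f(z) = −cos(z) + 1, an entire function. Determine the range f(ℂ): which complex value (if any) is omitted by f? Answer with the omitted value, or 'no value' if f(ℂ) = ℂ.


Little Picard bounds the complement of f(ℂ) to at most one point.
cos is entire and surjective onto ℂ: for every w ∈ ℂ, cos(ζ) = w has a solution ζ ∈ ℂ (e.g., via the complex inverse arccos). With ζ = z this gives z = ζ/(1). Then -1·cos(z) takes every value in -1·ℂ = ℂ, and adding 1 is a bijection of ℂ. So f is surjective and omits no value. (Note: only on the real line is cos bounded by [−1, 1].)

Omitted value: no value.


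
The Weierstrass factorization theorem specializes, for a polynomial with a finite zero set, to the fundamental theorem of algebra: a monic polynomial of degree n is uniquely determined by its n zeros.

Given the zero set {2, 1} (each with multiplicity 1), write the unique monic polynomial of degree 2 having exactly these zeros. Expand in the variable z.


The polynomial is p(z) = ∏_{α ∈ S} (z − α), where S = {2, 1}.
Expanding the product yields: p(z) = z^2 -3·z + 2.
The resulting polynomial has degree 2 and real coefficients as required.

p(z) = z^2 -3·z + 2.


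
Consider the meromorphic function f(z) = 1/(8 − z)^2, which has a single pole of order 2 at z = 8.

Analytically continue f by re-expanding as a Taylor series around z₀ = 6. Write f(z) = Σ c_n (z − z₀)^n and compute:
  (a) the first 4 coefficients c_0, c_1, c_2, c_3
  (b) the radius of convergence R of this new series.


Let w = z − z₀, so z = z₀ + w.
Then 8 − z = 8 − (z₀ + w) = (8 − z₀) − w = 2 − w.
f(z) = 1/(2 − w)^2 = (1/(2)^2) · (1 − w/(2))^{−2}.
By the binomial series (1−u)^{−2} = Σ_{n≥0} C(n+1, 1) u^n for |u|<1, with u = w/(2):
  c_n = C(n+1, 1) / (2)^(n+2).
  c_0 = 1/(2)^2 = 1/4.
  c_1 = 2/(2)^3 = 1/4.
  c_2 = 3/(2)^4 = 3/16.
  c_3 = 4/(2)^5 = 1/8.
The series is valid for |w/d| < 1, i.e. |z − z₀| < |d|.
Radius of convergence: R = |8 − z₀| = |2| = 2 (distance from z₀ to the singularity z = 8).

c_0 = 1/4, c_1 = 1/4, c_2 = 3/16, c_3 = 1/8; R = 2.


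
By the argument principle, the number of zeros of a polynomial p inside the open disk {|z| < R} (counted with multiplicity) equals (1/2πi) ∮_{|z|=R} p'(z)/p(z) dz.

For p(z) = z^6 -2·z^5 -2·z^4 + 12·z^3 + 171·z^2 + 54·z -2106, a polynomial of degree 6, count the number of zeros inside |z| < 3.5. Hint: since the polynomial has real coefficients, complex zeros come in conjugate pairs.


The zeros of p are: (-2 + 3i), (-2 - 3i), (3 + 3i), (3 - 3i), -3, 3.
Their magnitudes are: 3.606, 3.606, 4.243, 4.243, 3, 3.
Zeros with |z| < R = 3.5: -3, 3.
Count = 2.
By the argument principle, (1/2πi) ∮_{|z|=R} p'(z)/p(z) dz equals exactly this count.

Number of zeros inside |z| < 3.5: 2.


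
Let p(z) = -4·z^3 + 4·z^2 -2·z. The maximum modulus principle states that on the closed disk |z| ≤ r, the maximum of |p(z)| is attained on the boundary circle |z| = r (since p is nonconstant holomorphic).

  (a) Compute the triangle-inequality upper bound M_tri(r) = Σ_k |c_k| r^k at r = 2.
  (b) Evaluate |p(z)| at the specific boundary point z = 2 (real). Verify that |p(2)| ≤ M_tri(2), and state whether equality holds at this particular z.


Coefficients: c_0 = 0, c_1 = -2, c_2 = 4, c_3 = -4. Radius r = 2.
Part (a). Triangle bound: M_tri(r) = Σ_k |c_k| r^k
  = |0|·2^0 + |-2|·2^1 + |4|·2^2 + |-4|·2^3
  = 0 + 4 + 16 + 32 = 52.
This bounds M(r) := max_{|z|=r} |p(z)| from above; equality holds iff all terms c_k z^k can be made to align in phase at a single z on |z|=r.
Part (b). At z = 2 (real, on the circle |z| = r):
  p(2) = (0)·2^0 + (-2)·2^1 + (4)·2^2 + (-4)·2^3 = -20.
  |p(2)| = 20.
Check: |p(2)| = 20 ≤ 52 = M_tri(2). ✓ Equality does not hold at z = 2 (the coefficients have mixed signs, so the terms do not all align in phase there).

M_tri(2) = 52; |p(2)| = 20; equality at z=2: no.


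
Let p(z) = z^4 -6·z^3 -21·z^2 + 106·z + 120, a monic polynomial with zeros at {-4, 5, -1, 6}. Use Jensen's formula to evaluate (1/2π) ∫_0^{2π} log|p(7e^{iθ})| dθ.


Zeros: -4, -1, 5, 6; r = 7.
Inside |z| < r: -4, -1, 5, 6. Outside (|z| ≥ r): ∅.
p(0) = 120, so log|p(0)| = log(120) = 4.7875.
Apply Jensen: I(r) = log|p(0)| + Σ_k log(r/|z_k|), summed over zeros inside |z| < r.
  log(r/|z_k|) for z_k = -4: log(7/4) = 0.5596
  log(r/|z_k|) for z_k = 5: log(7/5) = 0.3365
  log(r/|z_k|) for z_k = -1: log(7/1) = 1.9459
  log(r/|z_k|) for z_k = 6: log(7/6) = 0.1542
Sum over inside zeros: 2.9961.
I(r) = log|p(0)| + (inside sum) = 4.7875 + 2.9961 = 7.7836.
Closed form (all zeros inside, monic): I(r) = n·log(r) = 4·log(7) = 7.7836. ✓

I(r) ≈ 7.7836.


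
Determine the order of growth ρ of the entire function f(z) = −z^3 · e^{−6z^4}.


M(r) = max_{|z|=r} |-1|·|z|^3·|e^{−6z^4}| = 1·r^3 · e^{6r^4} (the factors attain their maxima compatibly on |z|=r). Then log M(r) = log 1 + 3·log r + 6r^4, dominated by the last term, so log log M(r) ~ 4·log r. The polynomial factor -1z^3 contributes only a log r term and does not affect the order. ρ = 4.
Therefore ρ = 4.

Order ρ = 4.


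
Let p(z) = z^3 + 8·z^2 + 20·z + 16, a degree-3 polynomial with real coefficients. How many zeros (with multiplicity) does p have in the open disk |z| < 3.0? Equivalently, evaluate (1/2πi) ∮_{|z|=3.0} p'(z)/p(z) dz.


The zeros of p are: -2, -4, -2.
Their magnitudes are: 2, 4, 2.
Zeros with |z| < R = 3.0: -2, -2.
Count = 2.
By the argument principle, (1/2πi) ∮_{|z|=R} p'(z)/p(z) dz equals exactly this count.

Number of zeros inside |z| < 3.0: 2.


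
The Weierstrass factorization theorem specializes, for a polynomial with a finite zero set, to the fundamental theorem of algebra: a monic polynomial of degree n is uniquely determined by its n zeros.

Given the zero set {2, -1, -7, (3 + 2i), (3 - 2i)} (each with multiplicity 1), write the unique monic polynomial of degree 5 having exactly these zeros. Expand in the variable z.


The polynomial is p(z) = ∏_{α ∈ S} (z − α), where S = {2, -1, -7, (3 + 2i), (3 - 2i)}.
Expanding the product yields: p(z) = z^5 -32·z^3 + 118·z^2 -33·z -182.
Note conjugate pairs combine to real quadratics: (z − (3+2i))(z − (3−2i)) = z² − 6z + 13.
The resulting polynomial has degree 5 and real coefficients as required.

p(z) = z^5 -32·z^3 + 118·z^2 -33·z -182.


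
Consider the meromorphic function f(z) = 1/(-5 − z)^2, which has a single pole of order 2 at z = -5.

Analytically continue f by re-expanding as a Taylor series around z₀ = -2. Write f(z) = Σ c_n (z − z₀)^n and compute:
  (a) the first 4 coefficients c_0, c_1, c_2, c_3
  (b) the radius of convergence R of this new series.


Let w = z − z₀, so z = z₀ + w.
Then -5 − z = -5 − (z₀ + w) = (-5 − z₀) − w = -3 − w.
f(z) = 1/(-3 − w)^2 = (1/(-3)^2) · (1 − w/(-3))^{−2}.
By the binomial series (1−u)^{−2} = Σ_{n≥0} C(n+1, 1) u^n for |u|<1, with u = w/(-3):
  c_n = C(n+1, 1) / (-3)^(n+2).
  c_0 = 1/(-3)^2 = 1/9.
  c_1 = 2/(-3)^3 = -2/27.
  c_2 = 3/(-3)^4 = 1/27.
  c_3 = 4/(-3)^5 = -4/243.
The series is valid for |w/d| < 1, i.e. |z − z₀| < |d|.
Radius of convergence: R = |-5 − z₀| = |-3| = 3 (distance from z₀ to the singularity z = -5).

c_0 = 1/9, c_1 = -2/27, c_2 = 1/27, c_3 = -4/243; R = 3.


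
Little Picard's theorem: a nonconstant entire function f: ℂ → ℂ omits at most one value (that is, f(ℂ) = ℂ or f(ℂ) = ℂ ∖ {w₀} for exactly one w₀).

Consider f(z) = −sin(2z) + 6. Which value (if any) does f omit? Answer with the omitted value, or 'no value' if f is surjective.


Little Picard bounds the complement of f(ℂ) to at most one point.
sin is entire and surjective onto ℂ: for every w ∈ ℂ, sin(ζ) = w has a solution ζ ∈ ℂ (e.g., via the complex inverse arcsin). With ζ = 2z this gives z = ζ/(2). Then -1·sin(2z) takes every value in -1·ℂ = ℂ, and adding 6 is a bijection of ℂ. So f is surjective and omits no value. (Note: only on the real line is sin bounded by [−1, 1].)

Omitted value: no value.


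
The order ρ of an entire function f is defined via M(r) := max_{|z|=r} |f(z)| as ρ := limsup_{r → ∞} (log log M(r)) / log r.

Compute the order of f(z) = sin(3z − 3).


sin(w) is a linear combination of e^{iw} and e^{−iw} (or e^w, e^{−w} in the hyperbolic case), so |sin(w)| ≤ e^{|w|}. With w = 3z − 3, |w| ≤ 3|z| + 3 = 3r + 3 on |z| = r, giving M(r) ≤ e^{3r + 3}, so ρ ≤ 1. On a suitable ray (z = it for sin/cos; z = t for sinh/cosh, t real → ∞), |sin(3z − 3)| grows like e^{3|t|}/2, so ρ ≥ 1. Hence ρ = 1.
Therefore ρ = 1.

Order ρ = 1.


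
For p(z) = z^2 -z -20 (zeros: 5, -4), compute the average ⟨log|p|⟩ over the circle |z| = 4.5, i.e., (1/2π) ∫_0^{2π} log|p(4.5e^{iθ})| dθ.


Zeros: -4, 5; r = 4.5.
Inside |z| < r: -4. Outside (|z| ≥ r): 5.
p(0) = -20, so log|p(0)| = log(20) = 2.9957.
Apply Jensen: I(r) = log|p(0)| + Σ_k log(r/|z_k|), summed over zeros inside |z| < r.
  log(r/|z_k|) for z_k = -4: log(4.5/4) = 0.1178
  Outside zeros (5) contribute nothing to the Jensen sum.
Sum over inside zeros: 0.1178.
I(r) = log|p(0)| + (inside sum) = 2.9957 + 0.1178 = 3.1135.
Note: since some zeros are outside |z| ≤ r, the simplified n·log(r) form does NOT apply — only the inside zeros contribute.

I(r) ≈ 3.1135.


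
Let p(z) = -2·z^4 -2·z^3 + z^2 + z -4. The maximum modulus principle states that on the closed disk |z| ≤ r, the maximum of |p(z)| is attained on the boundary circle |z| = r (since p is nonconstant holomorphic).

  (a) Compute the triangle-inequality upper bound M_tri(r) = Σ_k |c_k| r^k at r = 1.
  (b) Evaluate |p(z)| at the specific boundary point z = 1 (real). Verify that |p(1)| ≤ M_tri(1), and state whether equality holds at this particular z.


Coefficients: c_0 = -4, c_1 = 1, c_2 = 1, c_3 = -2, c_4 = -2. Radius r = 1.
Part (a). Triangle bound: M_tri(r) = Σ_k |c_k| r^k
  = |-4|·1^0 + |1|·1^1 + |1|·1^2 + |-2|·1^3 + |-2|·1^4
  = 4 + 1 + 1 + 2 + 2 = 10.
This bounds M(r) := max_{|z|=r} |p(z)| from above; equality holds iff all terms c_k z^k can be made to align in phase at a single z on |z|=r.
Part (b). At z = 1 (real, on the circle |z| = r):
  p(1) = (-4)·1^0 + (1)·1^1 + (1)·1^2 + (-2)·1^3 + (-2)·1^4 = -6.
  |p(1)| = 6.
Check: |p(1)| = 6 ≤ 10 = M_tri(1). ✓ Equality does not hold at z = 1 (the coefficients have mixed signs, so the terms do not all align in phase there).

M_tri(1) = 10; |p(1)| = 6; equality at z=1: no.


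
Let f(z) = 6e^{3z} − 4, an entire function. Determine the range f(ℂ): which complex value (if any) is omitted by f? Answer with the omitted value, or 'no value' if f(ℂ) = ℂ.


Little Picard bounds the complement of f(ℂ) to at most one point.
e^{3z} is never zero on ℂ, so 6·e^{3z} takes every value in ℂ ∖ {0}. Adding -4 shifts the range to ℂ ∖ {-4}. Thus f omits exactly the value -4.

Omitted value: -4.


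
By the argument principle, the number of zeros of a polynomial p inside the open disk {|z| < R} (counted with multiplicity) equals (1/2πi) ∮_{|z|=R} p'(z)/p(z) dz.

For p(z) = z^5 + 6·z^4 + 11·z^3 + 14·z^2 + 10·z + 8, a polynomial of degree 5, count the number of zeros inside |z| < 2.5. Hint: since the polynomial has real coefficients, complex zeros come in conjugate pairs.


The zeros of p are: (0 + 1i), (0 - 1i), -4, (-1 + 1i), (-1 - 1i).
Their magnitudes are: 1, 1, 4, 1.414, 1.414.
Zeros with |z| < R = 2.5: (0 + 1i), (0 - 1i), (-1 + 1i), (-1 - 1i).
Count = 4.
By the argument principle, (1/2πi) ∮_{|z|=R} p'(z)/p(z) dz equals exactly this count.

Number of zeros inside |z| < 2.5: 4.


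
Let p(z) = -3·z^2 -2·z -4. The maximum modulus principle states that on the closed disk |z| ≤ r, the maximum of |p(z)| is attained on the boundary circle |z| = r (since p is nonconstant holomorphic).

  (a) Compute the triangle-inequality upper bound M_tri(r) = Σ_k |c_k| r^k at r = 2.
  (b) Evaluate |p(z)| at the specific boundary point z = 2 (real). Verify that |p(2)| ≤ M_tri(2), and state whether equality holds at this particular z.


Coefficients: c_0 = -4, c_1 = -2, c_2 = -3. Radius r = 2.
Part (a). Triangle bound: M_tri(r) = Σ_k |c_k| r^k
  = |-4|·2^0 + |-2|·2^1 + |-3|·2^2
  = 4 + 4 + 12 = 20.
This bounds M(r) := max_{|z|=r} |p(z)| from above; equality holds iff all terms c_k z^k can be made to align in phase at a single z on |z|=r.
Part (b). At z = 2 (real, on the circle |z| = r):
  p(2) = (-4)·2^0 + (-2)·2^1 + (-3)·2^2 = -20.
  |p(2)| = 20.
Since all nonzero coefficients share the same sign, |p(2)| = 20 = M_tri(2); the triangle bound is attained at z = 2, so in fact M(r) = 20.

M_tri(2) = 20; |p(2)| = 20; equality at z=2: yes.


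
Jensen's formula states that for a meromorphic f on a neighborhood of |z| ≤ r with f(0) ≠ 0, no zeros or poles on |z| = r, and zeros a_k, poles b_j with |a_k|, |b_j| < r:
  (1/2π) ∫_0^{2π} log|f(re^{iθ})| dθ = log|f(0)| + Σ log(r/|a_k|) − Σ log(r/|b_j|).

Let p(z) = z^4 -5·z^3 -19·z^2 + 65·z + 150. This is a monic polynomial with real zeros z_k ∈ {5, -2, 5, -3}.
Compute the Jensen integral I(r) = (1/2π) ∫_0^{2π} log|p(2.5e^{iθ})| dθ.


Zeros: -3, -2, 5, 5; r = 2.5.
Inside |z| < r: -2. Outside (|z| ≥ r): -3, 5, 5.
p(0) = 150, so log|p(0)| = log(150) = 5.0106.
Apply Jensen: I(r) = log|p(0)| + Σ_k log(r/|z_k|), summed over zeros inside |z| < r.
  log(r/|z_k|) for z_k = -2: log(2.5/2) = 0.2231
  Outside zeros (-3, 5, 5) contribute nothing to the Jensen sum.
Sum over inside zeros: 0.2231.
I(r) = log|p(0)| + (inside sum) = 5.0106 + 0.2231 = 5.2338.
Note: since some zeros are outside |z| ≤ r, the simplified n·log(r) form does NOT apply — only the inside zeros contribute.

I(r) ≈ 5.2338.


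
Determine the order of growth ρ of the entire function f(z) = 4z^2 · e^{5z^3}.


M(r) = max_{|z|=r} |4|·|z|^2·|e^{5z^3}| = 4·r^2 · e^{5r^3} (the factors attain their maxima compatibly on |z|=r). Then log M(r) = log 4 + 2·log r + 5r^3, dominated by the last term, so log log M(r) ~ 3·log r. The polynomial factor 4z^2 contributes only a log r term and does not affect the order. ρ = 3.
Therefore ρ = 3.

Order ρ = 3.


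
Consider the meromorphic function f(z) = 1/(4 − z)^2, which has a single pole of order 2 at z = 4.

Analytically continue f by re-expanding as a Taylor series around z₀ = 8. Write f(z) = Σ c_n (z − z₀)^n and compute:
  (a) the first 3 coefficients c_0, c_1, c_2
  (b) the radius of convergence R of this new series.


Let w = z − z₀, so z = z₀ + w.
Then 4 − z = 4 − (z₀ + w) = (4 − z₀) − w = -4 − w.
f(z) = 1/(-4 − w)^2 = (1/(-4)^2) · (1 − w/(-4))^{−2}.
By the binomial series (1−u)^{−2} = Σ_{n≥0} C(n+1, 1) u^n for |u|<1, with u = w/(-4):
  c_n = C(n+1, 1) / (-4)^(n+2).
  c_0 = 1/(-4)^2 = 1/16.
  c_1 = 2/(-4)^3 = -1/32.
  c_2 = 3/(-4)^4 = 3/256.
The series is valid for |w/d| < 1, i.e. |z − z₀| < |d|.
Radius of convergence: R = |4 − z₀| = |-4| = 4 (distance from z₀ to the singularity z = 4).

c_0 = 1/16, c_1 = -1/32, c_2 = 3/256; R = 4.


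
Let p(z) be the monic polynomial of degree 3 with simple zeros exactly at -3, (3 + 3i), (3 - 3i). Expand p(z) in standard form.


The polynomial is p(z) = ∏_{α ∈ S} (z − α), where S = {-3, (3 + 3i), (3 - 3i)}.
Expanding the product yields: p(z) = z^3 -3·z^2 + 54.
Note conjugate pairs combine to real quadratics: (z − (3+3i))(z − (3−3i)) = z² − 6z + 18.
The resulting polynomial has degree 3 and real coefficients as required.

p(z) = z^3 -3·z^2 + 54.


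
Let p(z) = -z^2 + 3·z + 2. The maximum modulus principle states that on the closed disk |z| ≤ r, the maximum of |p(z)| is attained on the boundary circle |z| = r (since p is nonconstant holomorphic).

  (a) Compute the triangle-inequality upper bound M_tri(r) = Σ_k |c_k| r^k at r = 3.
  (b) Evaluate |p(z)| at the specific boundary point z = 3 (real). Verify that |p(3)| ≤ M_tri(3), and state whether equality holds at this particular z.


Coefficients: c_0 = 2, c_1 = 3, c_2 = -1. Radius r = 3.
Part (a). Triangle bound: M_tri(r) = Σ_k |c_k| r^k
  = |2|·3^0 + |3|·3^1 + |-1|·3^2
  = 2 + 9 + 9 = 20.
This bounds M(r) := max_{|z|=r} |p(z)| from above; equality holds iff all terms c_k z^k can be made to align in phase at a single z on |z|=r.
Part (b). At z = 3 (real, on the circle |z| = r):
  p(3) = (2)·3^0 + (3)·3^1 + (-1)·3^2 = 2.
  |p(3)| = 2.
Check: |p(3)| = 2 ≤ 20 = M_tri(3). ✓ Equality does not hold at z = 3 (the coefficients have mixed signs, so the terms do not all align in phase there).

M_tri(3) = 20; |p(3)| = 2; equality at z=3: no.


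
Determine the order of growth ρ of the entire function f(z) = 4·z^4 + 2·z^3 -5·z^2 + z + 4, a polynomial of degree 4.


|f(z)| ≤ Σ|c_k|·r^k = O(r^4) as r → ∞. Polynomial growth is O(e^{r^ε}) for every ε > 0 (since r^4/e^{r^ε} → 0), so ρ ≤ ε for all ε > 0, i.e. ρ = 0. Every nonconstant polynomial has order 0.
Therefore ρ = 0.

Order ρ = 0.


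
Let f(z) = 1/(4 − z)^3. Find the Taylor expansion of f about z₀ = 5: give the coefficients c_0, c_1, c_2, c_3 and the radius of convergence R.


Let w = z − z₀, so z = z₀ + w.
Then 4 − z = 4 − (z₀ + w) = (4 − z₀) − w = -1 − w.
f(z) = 1/(-1 − w)^3 = (1/(-1)^3) · (1 − w/(-1))^{−3}.
By the binomial series (1−u)^{−3} = Σ_{n≥0} C(n+2, 2) u^n for |u|<1, with u = w/(-1):
  c_n = C(n+2, 2) / (-1)^(n+3).
  c_0 = 1/(-1)^3 = -1.
  c_1 = 3/(-1)^4 = 3.
  c_2 = 6/(-1)^5 = -6.
  c_3 = 10/(-1)^6 = 10.
The series is valid for |w/d| < 1, i.e. |z − z₀| < |d|.
Radius of convergence: R = |4 − z₀| = |-1| = 1 (distance from z₀ to the singularity z = 4).

c_0 = -1, c_1 = 3, c_2 = -6, c_3 = 10; R = 1.


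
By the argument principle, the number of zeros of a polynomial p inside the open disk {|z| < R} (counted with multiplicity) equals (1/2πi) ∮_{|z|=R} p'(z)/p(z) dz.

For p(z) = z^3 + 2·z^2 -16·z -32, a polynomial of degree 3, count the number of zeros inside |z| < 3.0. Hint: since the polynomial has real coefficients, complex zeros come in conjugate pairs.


The zeros of p are: -4, 4, -2.
Their magnitudes are: 4, 4, 2.
Zeros with |z| < R = 3.0: -2.
Count = 1.
By the argument principle, (1/2πi) ∮_{|z|=R} p'(z)/p(z) dz equals exactly this count.

Number of zeros inside |z| < 3.0: 1.
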